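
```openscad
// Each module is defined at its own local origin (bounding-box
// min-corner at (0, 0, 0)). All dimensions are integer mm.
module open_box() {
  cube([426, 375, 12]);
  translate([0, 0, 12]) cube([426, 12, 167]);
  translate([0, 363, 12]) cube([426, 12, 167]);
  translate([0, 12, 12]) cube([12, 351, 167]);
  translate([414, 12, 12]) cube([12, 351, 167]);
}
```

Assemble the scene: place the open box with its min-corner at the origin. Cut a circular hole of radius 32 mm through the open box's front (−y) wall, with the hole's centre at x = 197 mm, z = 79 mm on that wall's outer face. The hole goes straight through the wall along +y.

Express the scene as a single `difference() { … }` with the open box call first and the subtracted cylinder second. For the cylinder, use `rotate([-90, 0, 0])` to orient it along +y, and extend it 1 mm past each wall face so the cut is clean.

difference() {
  open_box();
  translate([197, -1, 79]) rotate([-90, 0, 0]) cylinder(h = 14, r = 32);
}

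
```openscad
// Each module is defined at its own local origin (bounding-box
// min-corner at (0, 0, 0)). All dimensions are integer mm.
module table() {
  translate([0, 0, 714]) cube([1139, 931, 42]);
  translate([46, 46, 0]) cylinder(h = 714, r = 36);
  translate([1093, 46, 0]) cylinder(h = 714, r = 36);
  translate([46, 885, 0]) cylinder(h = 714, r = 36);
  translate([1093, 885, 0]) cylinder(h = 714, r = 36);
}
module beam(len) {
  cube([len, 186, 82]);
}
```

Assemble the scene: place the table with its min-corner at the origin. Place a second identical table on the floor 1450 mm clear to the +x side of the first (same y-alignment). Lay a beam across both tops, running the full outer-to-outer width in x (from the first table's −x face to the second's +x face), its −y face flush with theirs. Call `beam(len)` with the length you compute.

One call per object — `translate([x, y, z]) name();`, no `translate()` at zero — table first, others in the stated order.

table();
translate([2589, 0, 0]) table();
translate([0, 0, 756]) beam(3728);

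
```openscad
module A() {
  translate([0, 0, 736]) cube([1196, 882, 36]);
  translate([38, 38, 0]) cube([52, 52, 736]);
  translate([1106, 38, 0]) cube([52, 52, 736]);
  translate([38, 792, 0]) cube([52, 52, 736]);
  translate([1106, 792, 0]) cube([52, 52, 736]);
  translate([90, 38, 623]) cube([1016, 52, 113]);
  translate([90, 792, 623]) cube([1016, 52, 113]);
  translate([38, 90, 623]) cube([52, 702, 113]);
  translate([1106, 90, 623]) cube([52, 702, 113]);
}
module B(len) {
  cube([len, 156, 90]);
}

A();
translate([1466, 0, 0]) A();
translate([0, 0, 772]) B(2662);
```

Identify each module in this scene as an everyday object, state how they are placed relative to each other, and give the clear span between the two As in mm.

Second table starts at x = 1466; first ends at x = 1196; clear span = 1466 − 1196 = 270 mm.

A is a table. B is a beam. A beam spans the tops of two tables. The clear span between the two tables is 270 mm.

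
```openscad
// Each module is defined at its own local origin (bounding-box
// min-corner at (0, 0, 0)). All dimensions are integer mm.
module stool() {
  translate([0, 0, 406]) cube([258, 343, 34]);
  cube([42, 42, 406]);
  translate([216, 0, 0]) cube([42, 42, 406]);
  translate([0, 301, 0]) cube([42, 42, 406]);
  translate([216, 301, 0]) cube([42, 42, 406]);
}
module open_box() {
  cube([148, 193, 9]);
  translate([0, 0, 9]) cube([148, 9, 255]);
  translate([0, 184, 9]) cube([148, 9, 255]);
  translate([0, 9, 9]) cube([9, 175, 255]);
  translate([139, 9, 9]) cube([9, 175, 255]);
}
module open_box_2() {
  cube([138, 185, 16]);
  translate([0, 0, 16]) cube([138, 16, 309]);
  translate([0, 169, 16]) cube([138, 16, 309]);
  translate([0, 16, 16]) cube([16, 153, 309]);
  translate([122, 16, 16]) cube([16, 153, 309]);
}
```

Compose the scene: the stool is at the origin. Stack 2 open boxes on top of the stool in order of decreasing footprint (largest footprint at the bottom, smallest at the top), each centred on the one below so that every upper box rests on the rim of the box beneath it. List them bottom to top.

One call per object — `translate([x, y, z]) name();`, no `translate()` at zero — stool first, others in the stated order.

stool();
translate([55, 75, 440]) open_box();
translate([60, 79, 704]) open_box_2();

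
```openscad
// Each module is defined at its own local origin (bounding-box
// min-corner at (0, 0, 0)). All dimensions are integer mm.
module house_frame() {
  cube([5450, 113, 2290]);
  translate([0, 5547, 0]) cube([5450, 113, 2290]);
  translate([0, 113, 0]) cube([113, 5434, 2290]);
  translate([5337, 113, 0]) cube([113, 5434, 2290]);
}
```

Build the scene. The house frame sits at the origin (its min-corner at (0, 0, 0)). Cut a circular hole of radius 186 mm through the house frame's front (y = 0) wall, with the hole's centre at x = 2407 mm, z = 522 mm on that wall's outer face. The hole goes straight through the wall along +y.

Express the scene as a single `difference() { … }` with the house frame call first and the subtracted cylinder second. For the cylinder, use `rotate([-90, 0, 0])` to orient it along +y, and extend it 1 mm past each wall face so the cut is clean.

difference() {
  house_frame();
  translate([2407, -1, 522]) rotate([-90, 0, 0]) cylinder(h = 115, r = 186);
}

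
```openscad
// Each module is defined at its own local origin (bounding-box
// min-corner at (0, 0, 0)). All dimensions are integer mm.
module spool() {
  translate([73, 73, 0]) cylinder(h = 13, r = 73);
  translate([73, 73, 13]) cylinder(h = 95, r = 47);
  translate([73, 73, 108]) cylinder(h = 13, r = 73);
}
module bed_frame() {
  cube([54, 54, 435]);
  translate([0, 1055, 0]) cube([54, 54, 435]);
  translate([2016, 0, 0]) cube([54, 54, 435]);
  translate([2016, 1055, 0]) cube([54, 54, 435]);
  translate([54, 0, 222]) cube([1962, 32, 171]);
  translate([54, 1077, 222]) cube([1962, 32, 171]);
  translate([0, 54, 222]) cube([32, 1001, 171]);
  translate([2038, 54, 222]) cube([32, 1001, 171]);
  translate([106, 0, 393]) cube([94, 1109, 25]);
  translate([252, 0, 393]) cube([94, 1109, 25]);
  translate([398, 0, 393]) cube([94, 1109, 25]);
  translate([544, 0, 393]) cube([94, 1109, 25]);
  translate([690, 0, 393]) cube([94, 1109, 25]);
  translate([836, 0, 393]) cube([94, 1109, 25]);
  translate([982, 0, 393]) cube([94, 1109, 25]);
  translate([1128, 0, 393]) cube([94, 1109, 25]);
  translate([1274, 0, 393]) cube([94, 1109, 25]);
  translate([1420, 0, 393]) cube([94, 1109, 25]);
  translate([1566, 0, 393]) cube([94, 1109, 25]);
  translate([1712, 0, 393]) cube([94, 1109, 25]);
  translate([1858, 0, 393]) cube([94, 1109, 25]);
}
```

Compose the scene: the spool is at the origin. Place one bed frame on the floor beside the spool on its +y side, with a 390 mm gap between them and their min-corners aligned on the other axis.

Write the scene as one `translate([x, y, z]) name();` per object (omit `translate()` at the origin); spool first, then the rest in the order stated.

spool();
translate([0, 536, 0]) bed_frame();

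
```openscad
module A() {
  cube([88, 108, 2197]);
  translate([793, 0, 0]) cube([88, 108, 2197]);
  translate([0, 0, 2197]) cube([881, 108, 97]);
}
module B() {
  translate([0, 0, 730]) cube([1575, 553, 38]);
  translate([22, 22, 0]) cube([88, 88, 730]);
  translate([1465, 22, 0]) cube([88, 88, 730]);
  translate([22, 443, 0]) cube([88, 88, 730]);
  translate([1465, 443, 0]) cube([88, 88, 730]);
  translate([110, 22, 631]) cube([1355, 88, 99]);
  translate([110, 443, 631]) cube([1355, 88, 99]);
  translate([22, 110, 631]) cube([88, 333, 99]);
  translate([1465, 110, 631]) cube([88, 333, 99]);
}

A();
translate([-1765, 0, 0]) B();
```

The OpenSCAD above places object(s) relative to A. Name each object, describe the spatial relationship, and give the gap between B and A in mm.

A is a door frame. B is a table. The table is on the floor beside the door frame on its −x side. The gap between the table and the door frame is 190 mm.

The table's nearest face is 190 mm from the door frame's −x face.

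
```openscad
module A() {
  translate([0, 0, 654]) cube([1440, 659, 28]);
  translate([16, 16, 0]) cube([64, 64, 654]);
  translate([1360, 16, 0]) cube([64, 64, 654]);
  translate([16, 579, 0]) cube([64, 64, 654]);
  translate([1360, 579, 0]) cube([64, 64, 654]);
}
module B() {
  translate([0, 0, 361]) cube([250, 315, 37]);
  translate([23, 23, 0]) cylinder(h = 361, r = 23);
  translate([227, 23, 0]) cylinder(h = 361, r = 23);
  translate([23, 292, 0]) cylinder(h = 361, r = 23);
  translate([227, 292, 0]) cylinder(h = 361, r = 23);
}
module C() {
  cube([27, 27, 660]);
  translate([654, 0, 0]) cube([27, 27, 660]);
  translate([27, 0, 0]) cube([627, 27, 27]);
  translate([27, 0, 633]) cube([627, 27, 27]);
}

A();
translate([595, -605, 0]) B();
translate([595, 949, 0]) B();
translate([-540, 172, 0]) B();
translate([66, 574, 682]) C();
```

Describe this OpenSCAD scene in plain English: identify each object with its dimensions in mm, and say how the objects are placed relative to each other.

A is a rectangular dining table. The top is 1440×659×28 mm with its upper surface at z = 682 mm. It stands on four 64×64 mm square legs, each inset 16 mm from the nearest pair of top edges, running from the floor to the underside of the top.

B is a four-legged stool. The seat is a 250×315×37 mm slab whose top surface is at z = 398 mm; four round legs, each 46 mm in diameter, run from the floor (z = 0) to the underside of the seat, each leg's axis is inset half a diameter from the nearest pair of seat edges (so the leg's bounding box is flush with the corner).

C is a picture frame with a 627×606 mm rectangular opening (x by z) and a uniform 27 mm border on every side. Frame depth is 27 mm along y. It is built from two vertical stiles running the full outside height and two horizontal rails spanning the gap between the stiles.

Three stools sit around the table at the −y, +y, −x sides. The picture frame is on top of the table.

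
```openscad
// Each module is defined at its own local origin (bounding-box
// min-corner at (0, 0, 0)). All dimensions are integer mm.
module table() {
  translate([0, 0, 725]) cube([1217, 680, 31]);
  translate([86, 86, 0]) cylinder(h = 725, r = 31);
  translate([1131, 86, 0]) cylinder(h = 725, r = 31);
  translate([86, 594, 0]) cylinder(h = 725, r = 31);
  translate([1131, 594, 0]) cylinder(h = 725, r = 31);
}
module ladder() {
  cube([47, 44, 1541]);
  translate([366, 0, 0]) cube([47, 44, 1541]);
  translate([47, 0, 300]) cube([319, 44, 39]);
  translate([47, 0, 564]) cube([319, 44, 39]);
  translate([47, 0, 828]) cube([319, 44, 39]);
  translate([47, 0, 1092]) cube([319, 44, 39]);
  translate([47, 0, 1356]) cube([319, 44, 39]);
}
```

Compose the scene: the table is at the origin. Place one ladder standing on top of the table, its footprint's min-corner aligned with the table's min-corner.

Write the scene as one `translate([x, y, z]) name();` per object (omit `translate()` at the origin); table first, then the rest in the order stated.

table();
translate([0, 0, 756]) ladder();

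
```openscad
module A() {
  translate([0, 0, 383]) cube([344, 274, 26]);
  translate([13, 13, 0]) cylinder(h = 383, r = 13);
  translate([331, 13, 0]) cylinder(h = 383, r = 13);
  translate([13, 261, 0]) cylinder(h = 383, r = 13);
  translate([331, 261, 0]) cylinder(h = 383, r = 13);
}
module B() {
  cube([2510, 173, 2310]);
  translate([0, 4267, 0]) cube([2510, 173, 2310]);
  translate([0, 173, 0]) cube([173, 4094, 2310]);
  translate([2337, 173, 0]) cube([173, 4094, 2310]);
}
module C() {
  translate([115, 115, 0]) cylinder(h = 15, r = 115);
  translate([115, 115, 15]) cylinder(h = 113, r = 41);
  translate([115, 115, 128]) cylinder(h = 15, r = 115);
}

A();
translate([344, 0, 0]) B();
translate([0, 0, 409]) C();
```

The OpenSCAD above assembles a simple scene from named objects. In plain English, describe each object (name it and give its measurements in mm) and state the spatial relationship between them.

A is a simple wooden stool: a rectangular seat 344 mm (x) by 274 mm (y), 26 mm thick, top face at z = 409 mm, on four round legs, each 26 mm in diameter. The legs rest on z = 0, each leg's axis is inset half a diameter from the nearest pair of seat edges (so the leg's bounding box is flush with the corner).

B is a box-shaped house frame (walls only): outside footprint 2510×4440 mm, wall height 2310 mm, wall thickness 173 mm. The two y-facing walls run the full x-width; the two x-facing walls fit between the inner faces of the y-facing walls.

C is a spool: two coaxial disc flanges of radius 115 mm and thickness 15 mm, joined by a core cylinder of radius 41 mm and height 113 mm. The lower flange rests on z = 0 and the three cylinders share a vertical axis.

The house frame is against the stool's +x side, with their −y faces flush. The spool is on top of the stool.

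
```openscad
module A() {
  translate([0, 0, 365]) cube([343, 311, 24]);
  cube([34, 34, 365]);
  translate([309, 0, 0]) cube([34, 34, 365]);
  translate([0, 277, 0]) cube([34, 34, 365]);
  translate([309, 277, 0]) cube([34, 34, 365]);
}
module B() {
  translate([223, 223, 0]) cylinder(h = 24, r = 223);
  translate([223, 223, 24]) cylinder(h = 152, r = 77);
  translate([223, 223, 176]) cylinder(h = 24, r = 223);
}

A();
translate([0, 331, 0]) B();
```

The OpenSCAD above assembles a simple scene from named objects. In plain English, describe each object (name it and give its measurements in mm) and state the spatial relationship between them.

A is a four-legged stool. The seat is 343×311 mm, 24 mm thick, top at z = 389 mm. It stands on four square legs, each 34×34 mm in cross-section, from z = 0 to the seat underside, each flush with a corner of the seat.

B is a spool: two coaxial disc flanges of radius 223 mm and thickness 24 mm, joined by a core cylinder of radius 77 mm and height 152 mm. The lower flange rests on z = 0 and the three cylinders share a vertical axis.

The spool is on the floor beside the stool on its +y side.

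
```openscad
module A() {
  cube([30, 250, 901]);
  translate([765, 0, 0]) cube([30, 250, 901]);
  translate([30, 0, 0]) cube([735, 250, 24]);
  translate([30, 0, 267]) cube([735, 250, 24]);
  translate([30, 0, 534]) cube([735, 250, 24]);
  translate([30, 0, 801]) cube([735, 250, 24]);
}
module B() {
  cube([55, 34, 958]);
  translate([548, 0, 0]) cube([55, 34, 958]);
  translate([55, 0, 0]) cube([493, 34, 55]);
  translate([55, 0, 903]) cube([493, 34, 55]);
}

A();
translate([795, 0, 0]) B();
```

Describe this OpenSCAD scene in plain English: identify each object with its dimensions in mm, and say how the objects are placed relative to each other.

A is an open bookshelf. Two side panels, each 30 mm thick, 250 mm deep and 901 mm tall, stand 795 mm apart (outside-to-outside). Between them sit 4 shelves, each 24 mm thick and 250 mm deep, spanning the full gap between the sides. The bottom shelf rests on the floor (its underside at z = 0) and the clear gap between one shelf's top and the next shelf's underside is 243 mm.

B is a rectangular picture frame lying in the x–z plane (depth along y). The opening is 493 mm wide (x) by 848 mm tall (z), surrounded by a border 55 mm wide on all four sides. The frame is 34 mm deep and is made of two full-height vertical stiles with two horizontal rails fitted between them.

The picture frame is against the bookshelf's +x side, with their −y faces flush.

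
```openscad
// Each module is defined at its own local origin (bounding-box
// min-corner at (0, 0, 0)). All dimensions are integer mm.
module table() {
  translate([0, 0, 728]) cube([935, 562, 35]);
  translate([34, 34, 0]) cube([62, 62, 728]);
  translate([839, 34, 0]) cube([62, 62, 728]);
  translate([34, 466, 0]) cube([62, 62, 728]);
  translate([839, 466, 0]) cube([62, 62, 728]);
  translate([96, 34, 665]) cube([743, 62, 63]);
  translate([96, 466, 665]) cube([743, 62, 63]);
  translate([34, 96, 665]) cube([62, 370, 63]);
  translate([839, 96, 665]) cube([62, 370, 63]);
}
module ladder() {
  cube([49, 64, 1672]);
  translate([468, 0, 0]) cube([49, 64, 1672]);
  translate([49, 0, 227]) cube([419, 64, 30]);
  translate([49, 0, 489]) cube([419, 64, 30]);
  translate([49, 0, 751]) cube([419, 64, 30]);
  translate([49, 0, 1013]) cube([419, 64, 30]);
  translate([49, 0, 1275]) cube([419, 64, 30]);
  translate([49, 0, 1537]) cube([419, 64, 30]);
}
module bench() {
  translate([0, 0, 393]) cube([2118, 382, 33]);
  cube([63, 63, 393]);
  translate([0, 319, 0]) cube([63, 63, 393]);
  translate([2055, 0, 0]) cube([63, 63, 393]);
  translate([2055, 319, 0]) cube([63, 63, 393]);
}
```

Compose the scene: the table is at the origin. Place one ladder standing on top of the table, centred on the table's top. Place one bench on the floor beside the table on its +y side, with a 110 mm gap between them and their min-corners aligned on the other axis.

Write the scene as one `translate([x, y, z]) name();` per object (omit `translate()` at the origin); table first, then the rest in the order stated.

table();
translate([209, 249, 763]) ladder();
translate([0, 672, 0]) bench();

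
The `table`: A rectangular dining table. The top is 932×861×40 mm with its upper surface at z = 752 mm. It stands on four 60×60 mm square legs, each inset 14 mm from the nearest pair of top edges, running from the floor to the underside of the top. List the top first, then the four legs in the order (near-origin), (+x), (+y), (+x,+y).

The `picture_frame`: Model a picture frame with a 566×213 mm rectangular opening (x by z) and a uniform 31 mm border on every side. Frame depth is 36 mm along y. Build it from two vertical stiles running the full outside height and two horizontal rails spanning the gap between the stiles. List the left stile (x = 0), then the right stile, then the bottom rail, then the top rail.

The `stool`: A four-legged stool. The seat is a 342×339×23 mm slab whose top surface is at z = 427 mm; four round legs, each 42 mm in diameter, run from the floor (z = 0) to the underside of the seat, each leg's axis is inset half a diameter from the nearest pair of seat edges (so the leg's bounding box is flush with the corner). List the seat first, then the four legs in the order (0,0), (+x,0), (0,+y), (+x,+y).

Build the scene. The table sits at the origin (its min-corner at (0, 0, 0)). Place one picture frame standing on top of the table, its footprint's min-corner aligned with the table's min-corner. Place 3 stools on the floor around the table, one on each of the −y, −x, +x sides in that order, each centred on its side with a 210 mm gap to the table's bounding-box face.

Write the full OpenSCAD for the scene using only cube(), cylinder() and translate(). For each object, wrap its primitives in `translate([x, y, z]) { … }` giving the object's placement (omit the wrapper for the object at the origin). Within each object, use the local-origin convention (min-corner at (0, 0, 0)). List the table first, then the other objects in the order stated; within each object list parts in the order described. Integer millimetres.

translate([0, 0, 712]) cube([932, 861, 40]);
translate([14, 14, 0]) cube([60, 60, 712]);
translate([858, 14, 0]) cube([60, 60, 712]);
translate([14, 787, 0]) cube([60, 60, 712]);
translate([858, 787, 0]) cube([60, 60, 712]);
translate([0, 0, 752]) {
  cube([31, 36, 275]);
  translate([597, 0, 0]) cube([31, 36, 275]);
  translate([31, 0, 0]) cube([566, 36, 31]);
  translate([31, 0, 244]) cube([566, 36, 31]);
}
translate([295, -549, 0]) {
  translate([0, 0, 404]) cube([342, 339, 23]);
  translate([21, 21, 0]) cylinder(h = 404, r = 21);
  translate([321, 21, 0]) cylinder(h = 404, r = 21);
  translate([21, 318, 0]) cylinder(h = 404, r = 21);
  translate([321, 318, 0]) cylinder(h = 404, r = 21);
}
translate([-552, 261, 0]) {
  translate([0, 0, 404]) cube([342, 339, 23]);
  translate([21, 21, 0]) cylinder(h = 404, r = 21);
  translate([321, 21, 0]) cylinder(h = 404, r = 21);
  translate([21, 318, 0]) cylinder(h = 404, r = 21);
  translate([321, 318, 0]) cylinder(h = 404, r = 21);
}
translate([1142, 261, 0]) {
  translate([0, 0, 404]) cube([342, 339, 23]);
  translate([21, 21, 0]) cylinder(h = 404, r = 21);
  translate([321, 21, 0]) cylinder(h = 404, r = 21);
  translate([21, 318, 0]) cylinder(h = 404, r = 21);
  translate([321, 318, 0]) cylinder(h = 404, r = 21);
}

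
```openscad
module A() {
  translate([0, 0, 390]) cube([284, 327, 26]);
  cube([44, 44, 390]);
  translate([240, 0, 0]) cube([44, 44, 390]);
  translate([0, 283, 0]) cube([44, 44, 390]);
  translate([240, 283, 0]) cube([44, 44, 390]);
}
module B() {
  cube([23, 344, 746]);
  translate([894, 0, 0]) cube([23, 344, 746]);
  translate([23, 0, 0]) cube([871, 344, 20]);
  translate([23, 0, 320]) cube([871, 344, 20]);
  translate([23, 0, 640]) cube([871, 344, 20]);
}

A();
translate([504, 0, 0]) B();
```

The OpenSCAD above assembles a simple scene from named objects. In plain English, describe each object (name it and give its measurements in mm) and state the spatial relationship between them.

A is a four-legged stool. The seat is 284×327 mm, 26 mm thick, top at z = 416 mm. It stands on four square legs, each 44×44 mm in cross-section, from z = 0 to the seat underside, each flush with a corner of the seat.

B is a bookshelf 917 mm wide overall, 344 mm deep and 746 mm tall. The two sides are 23 mm thick vertical panels. 3 horizontal shelves of 20 mm thickness span between the inner faces of the sides; the lowest shelf sits on the floor and shelves are stacked with a clear vertical gap of 300 mm between each pair.

The bookshelf is on the floor beside the stool on its +x side.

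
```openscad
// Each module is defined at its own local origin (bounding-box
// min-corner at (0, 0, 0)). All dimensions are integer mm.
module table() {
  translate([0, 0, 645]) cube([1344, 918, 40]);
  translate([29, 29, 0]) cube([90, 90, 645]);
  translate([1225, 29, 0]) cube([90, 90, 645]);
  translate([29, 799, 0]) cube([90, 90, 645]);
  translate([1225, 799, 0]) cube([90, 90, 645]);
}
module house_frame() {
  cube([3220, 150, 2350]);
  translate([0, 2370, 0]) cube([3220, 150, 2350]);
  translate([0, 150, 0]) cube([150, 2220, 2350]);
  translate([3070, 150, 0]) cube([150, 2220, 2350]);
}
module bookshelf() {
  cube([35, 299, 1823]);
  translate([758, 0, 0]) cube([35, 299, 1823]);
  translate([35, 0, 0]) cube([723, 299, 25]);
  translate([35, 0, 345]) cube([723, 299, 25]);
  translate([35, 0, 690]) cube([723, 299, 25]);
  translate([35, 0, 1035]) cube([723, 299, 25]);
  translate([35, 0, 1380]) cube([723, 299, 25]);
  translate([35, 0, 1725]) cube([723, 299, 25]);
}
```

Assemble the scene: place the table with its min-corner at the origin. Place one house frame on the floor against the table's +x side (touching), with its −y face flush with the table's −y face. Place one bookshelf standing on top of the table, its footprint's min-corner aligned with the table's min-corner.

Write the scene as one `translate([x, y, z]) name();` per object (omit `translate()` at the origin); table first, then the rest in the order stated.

table();
translate([1344, 0, 0]) house_frame();
translate([0, 0, 685]) bookshelf();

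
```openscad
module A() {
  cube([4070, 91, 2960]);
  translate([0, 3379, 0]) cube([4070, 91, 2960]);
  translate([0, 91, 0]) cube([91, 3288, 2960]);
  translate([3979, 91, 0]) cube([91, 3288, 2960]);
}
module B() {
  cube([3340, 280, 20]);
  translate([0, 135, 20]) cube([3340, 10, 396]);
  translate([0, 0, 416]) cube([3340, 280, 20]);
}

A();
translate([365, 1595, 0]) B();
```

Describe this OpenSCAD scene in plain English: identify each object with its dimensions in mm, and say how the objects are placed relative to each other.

A is a box-shaped house frame (walls only): outside footprint 4070×3470 mm, wall height 2960 mm, wall thickness 91 mm. The two y-facing walls run the full x-width; the two x-facing walls fit between the inner faces of the y-facing walls.

B is an I-beam lying along x, 3340 mm long. Overall section height 436 mm. Two flanges 280 mm wide (y) and 20 mm thick, one on the floor and one at the top; a web 10 mm thick runs between them, centred on the flange width.

The I-beam sits inside the house frame, centred.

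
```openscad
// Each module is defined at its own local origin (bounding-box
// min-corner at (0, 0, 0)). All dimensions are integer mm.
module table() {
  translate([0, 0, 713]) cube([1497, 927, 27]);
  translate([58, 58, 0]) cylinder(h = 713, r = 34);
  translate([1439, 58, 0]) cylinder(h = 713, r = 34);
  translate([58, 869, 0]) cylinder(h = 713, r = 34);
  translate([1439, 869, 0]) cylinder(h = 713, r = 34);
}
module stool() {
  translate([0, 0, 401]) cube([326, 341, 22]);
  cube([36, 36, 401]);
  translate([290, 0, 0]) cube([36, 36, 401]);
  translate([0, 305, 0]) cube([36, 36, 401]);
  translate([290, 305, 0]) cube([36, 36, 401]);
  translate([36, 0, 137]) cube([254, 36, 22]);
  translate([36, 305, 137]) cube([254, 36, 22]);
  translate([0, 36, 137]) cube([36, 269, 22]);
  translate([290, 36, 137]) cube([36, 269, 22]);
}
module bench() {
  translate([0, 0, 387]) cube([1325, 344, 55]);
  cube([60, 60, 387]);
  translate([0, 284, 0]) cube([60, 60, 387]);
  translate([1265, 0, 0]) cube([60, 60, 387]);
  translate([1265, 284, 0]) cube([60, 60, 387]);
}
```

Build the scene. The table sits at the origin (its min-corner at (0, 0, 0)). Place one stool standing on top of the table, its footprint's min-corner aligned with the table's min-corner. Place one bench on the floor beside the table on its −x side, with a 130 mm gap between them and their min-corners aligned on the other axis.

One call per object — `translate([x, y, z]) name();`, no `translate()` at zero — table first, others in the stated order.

table();
translate([0, 0, 740]) stool();
translate([-1455, 0, 0]) bench();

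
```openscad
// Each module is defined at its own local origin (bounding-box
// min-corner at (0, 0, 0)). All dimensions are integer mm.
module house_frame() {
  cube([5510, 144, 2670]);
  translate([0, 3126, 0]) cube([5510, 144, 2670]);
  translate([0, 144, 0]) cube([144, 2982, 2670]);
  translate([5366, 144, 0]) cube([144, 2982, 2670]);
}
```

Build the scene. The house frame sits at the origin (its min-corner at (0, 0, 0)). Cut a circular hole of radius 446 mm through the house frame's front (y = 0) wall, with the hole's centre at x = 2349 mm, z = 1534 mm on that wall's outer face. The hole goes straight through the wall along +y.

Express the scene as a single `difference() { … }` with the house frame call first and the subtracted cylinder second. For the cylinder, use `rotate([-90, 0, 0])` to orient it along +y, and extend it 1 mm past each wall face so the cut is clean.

difference() {
  house_frame();
  translate([2349, -1, 1534]) rotate([-90, 0, 0]) cylinder(h = 146, r = 446);
}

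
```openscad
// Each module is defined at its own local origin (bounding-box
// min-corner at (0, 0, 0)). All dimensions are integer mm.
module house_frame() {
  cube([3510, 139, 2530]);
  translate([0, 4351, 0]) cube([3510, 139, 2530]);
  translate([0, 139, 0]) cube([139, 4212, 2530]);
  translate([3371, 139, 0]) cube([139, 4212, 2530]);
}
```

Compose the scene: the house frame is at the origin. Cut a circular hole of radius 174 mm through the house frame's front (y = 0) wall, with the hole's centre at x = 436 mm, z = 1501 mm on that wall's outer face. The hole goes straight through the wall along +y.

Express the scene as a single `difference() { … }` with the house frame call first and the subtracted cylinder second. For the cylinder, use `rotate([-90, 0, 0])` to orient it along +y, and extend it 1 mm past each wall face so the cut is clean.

difference() {
  house_frame();
  translate([436, -1, 1501]) rotate([-90, 0, 0]) cylinder(h = 141, r = 174);
}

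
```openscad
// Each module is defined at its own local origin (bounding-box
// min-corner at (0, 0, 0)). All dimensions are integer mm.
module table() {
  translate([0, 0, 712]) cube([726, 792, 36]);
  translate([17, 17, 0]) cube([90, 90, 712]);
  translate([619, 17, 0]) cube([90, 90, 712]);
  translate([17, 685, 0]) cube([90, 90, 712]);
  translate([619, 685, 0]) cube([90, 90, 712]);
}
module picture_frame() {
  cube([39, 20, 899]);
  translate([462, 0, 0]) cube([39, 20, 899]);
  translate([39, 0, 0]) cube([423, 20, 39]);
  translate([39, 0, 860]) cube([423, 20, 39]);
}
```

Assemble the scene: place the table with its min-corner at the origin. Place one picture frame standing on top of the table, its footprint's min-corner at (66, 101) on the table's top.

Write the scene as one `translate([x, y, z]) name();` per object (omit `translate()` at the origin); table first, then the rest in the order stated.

table();
translate([66, 101, 748]) picture_frame();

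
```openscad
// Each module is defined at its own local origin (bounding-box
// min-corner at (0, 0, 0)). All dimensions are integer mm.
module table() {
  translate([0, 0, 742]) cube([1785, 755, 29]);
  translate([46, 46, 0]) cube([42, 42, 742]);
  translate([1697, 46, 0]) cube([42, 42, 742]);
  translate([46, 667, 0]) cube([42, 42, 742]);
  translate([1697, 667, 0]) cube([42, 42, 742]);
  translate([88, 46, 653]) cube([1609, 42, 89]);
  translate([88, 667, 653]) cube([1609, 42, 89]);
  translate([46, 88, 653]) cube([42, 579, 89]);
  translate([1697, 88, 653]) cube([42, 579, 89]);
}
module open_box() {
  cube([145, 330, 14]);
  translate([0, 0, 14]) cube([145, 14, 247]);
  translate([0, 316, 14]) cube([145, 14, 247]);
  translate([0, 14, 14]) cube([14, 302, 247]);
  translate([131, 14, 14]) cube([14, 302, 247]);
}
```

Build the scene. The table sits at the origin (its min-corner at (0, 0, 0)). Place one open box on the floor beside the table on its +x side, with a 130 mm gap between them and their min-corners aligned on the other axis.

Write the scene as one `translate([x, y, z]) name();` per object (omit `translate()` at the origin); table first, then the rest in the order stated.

table();
translate([1915, 0, 0]) open_box();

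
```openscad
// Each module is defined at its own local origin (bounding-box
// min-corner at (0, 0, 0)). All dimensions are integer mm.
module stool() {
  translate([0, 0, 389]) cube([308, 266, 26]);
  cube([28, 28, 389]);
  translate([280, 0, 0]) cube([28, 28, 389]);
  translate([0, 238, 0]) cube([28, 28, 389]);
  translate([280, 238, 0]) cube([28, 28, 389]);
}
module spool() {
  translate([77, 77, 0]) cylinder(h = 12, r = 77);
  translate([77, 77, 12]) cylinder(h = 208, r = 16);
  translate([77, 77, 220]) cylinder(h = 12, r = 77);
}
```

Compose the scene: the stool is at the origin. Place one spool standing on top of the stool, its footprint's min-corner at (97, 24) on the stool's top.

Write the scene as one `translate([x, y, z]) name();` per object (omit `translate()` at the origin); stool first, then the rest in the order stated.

stool();
translate([97, 24, 415]) spool();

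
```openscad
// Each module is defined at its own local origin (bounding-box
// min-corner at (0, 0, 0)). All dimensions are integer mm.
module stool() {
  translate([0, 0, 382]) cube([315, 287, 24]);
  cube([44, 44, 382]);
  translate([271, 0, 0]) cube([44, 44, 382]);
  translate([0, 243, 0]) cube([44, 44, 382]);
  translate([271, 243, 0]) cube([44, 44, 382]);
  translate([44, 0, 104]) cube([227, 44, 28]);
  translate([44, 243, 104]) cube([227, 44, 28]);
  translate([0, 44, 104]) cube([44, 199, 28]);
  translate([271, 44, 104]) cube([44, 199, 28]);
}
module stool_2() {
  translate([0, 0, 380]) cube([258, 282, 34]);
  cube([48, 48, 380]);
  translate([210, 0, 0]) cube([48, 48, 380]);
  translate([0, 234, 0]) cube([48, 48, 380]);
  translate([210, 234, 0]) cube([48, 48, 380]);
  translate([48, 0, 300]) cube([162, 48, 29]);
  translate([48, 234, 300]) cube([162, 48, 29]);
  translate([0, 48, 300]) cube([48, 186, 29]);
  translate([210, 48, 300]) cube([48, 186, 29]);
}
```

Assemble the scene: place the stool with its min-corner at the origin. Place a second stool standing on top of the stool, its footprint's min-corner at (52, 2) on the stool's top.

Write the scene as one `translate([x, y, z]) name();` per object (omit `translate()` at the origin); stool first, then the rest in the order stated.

stool();
translate([52, 2, 406]) stool_2();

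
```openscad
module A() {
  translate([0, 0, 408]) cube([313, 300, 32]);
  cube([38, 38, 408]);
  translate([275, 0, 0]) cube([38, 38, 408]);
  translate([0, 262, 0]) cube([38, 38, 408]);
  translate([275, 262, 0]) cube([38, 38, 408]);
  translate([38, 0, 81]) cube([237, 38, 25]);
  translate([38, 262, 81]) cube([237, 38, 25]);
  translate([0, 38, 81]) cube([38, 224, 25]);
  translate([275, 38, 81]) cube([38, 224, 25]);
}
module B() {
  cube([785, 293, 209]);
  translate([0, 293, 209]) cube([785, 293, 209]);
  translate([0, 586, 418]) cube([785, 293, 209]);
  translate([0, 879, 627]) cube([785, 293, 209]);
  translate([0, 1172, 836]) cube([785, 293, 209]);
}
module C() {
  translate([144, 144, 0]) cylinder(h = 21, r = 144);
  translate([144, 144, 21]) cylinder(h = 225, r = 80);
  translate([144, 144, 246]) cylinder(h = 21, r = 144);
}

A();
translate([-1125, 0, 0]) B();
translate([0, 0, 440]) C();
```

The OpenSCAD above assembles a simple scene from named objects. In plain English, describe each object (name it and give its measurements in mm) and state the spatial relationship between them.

A is a simple wooden stool: a rectangular seat 313 mm (x) by 300 mm (y), 32 mm thick, top face at z = 440 mm, on four square legs, each 38×38 mm in cross-section. The legs rest on z = 0, each flush with a corner of the seat. Four stretchers, 38 mm wide and 25 mm tall, connect adjacent legs with their undersides at z = 81 mm, each running between the inner faces of the legs it joins and aligned with the legs' outer faces on the other axis.

B is a straight staircase of 5 solid steps. Each step is 785 mm wide (x), 293 mm deep (y, the going) and 209 mm tall (the rise). The first step rests on the floor; each subsequent step sits one going further in +y and one rise higher in +z, directly behind and above the previous step with no overlap.

C is a spool: two coaxial disc flanges of radius 144 mm and thickness 21 mm, joined by a core cylinder of radius 80 mm and height 225 mm. The lower flange rests on z = 0 and the three cylinders share a vertical axis.

The staircase is on the floor beside the stool on its −x side. The spool is on top of the stool.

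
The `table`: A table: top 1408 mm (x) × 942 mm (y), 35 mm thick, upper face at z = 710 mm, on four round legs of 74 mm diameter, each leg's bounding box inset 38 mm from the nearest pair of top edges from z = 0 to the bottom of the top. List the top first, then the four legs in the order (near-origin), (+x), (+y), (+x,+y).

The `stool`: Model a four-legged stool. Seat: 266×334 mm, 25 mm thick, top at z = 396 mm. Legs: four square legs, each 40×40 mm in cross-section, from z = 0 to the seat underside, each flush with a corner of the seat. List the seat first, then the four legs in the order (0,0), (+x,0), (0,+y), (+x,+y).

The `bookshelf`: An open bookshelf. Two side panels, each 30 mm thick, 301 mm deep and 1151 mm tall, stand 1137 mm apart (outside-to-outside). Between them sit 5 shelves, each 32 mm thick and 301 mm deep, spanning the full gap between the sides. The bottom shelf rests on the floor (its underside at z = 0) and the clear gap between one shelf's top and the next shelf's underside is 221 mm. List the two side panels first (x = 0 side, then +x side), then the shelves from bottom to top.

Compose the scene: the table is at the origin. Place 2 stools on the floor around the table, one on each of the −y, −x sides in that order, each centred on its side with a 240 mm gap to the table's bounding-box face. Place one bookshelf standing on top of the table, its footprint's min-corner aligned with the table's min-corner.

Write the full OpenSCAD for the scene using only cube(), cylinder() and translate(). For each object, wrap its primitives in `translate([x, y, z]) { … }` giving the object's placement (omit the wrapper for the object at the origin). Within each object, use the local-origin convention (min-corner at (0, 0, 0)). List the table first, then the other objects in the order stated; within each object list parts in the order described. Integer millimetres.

translate([0, 0, 675]) cube([1408, 942, 35]);
translate([75, 75, 0]) cylinder(h = 675, r = 37);
translate([1333, 75, 0]) cylinder(h = 675, r = 37);
translate([75, 867, 0]) cylinder(h = 675, r = 37);
translate([1333, 867, 0]) cylinder(h = 675, r = 37);
translate([571, -574, 0]) {
  translate([0, 0, 371]) cube([266, 334, 25]);
  cube([40, 40, 371]);
  translate([226, 0, 0]) cube([40, 40, 371]);
  translate([0, 294, 0]) cube([40, 40, 371]);
  translate([226, 294, 0]) cube([40, 40, 371]);
}
translate([-506, 304, 0]) {
  translate([0, 0, 371]) cube([266, 334, 25]);
  cube([40, 40, 371]);
  translate([226, 0, 0]) cube([40, 40, 371]);
  translate([0, 294, 0]) cube([40, 40, 371]);
  translate([226, 294, 0]) cube([40, 40, 371]);
}
translate([0, 0, 710]) {
  cube([30, 301, 1151]);
  translate([1107, 0, 0]) cube([30, 301, 1151]);
  translate([30, 0, 0]) cube([1077, 301, 32]);
  translate([30, 0, 253]) cube([1077, 301, 32]);
  translate([30, 0, 506]) cube([1077, 301, 32]);
  translate([30, 0, 759]) cube([1077, 301, 32]);
  translate([30, 0, 1012]) cube([1077, 301, 32]);
}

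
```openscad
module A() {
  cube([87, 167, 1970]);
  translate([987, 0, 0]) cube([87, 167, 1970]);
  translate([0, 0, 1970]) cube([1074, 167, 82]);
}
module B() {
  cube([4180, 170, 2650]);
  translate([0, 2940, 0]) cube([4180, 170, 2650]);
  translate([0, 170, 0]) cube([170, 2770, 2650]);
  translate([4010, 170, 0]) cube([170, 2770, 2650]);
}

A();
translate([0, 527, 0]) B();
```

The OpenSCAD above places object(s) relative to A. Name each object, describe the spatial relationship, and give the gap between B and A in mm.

The house frame's nearest face is 360 mm from the door frame's +y face.

A is a door frame. B is a house frame. The house frame is on the floor beside the door frame on its +y side. The gap between the house frame and the door frame is 360 mm.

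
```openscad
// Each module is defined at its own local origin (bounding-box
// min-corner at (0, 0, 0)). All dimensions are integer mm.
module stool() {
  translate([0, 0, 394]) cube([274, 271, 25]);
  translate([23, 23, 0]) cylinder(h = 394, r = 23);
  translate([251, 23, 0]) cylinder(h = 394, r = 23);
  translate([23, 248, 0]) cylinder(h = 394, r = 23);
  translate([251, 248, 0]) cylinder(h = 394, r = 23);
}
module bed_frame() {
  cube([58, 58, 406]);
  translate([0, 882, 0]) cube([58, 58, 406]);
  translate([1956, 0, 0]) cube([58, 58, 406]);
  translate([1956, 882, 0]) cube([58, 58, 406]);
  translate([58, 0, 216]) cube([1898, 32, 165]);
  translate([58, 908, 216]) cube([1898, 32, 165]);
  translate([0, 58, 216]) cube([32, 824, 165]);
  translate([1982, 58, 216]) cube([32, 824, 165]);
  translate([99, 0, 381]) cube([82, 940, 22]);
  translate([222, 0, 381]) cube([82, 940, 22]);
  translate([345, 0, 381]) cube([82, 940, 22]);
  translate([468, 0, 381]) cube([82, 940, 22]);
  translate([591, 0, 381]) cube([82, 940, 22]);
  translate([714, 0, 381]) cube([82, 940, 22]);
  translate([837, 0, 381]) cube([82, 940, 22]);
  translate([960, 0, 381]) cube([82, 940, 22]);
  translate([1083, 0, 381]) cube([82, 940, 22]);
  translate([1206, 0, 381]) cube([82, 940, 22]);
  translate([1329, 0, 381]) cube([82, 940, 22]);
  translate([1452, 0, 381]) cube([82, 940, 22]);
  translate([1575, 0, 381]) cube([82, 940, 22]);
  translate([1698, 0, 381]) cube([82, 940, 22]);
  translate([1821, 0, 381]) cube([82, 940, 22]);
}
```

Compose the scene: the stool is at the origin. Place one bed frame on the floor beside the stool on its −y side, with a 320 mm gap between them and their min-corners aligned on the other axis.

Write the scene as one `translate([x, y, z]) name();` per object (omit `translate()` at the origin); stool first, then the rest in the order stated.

stool();
translate([0, -1260, 0]) bed_frame();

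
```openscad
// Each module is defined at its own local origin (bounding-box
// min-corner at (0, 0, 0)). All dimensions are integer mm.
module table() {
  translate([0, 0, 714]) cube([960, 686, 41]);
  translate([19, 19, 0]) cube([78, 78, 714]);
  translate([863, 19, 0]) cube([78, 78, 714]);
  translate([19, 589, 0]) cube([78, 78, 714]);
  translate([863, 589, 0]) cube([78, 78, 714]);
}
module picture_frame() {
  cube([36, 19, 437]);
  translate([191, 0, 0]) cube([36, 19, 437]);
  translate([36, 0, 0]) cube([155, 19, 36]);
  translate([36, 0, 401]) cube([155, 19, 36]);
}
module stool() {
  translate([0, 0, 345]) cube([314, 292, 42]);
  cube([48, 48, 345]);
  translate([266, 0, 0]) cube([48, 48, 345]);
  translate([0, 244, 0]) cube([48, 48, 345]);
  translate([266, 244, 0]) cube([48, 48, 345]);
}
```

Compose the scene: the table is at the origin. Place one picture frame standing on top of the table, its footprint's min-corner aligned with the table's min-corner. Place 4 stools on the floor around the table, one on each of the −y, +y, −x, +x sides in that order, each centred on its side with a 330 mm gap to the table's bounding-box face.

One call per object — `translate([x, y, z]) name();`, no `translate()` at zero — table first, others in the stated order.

table();
translate([0, 0, 755]) picture_frame();
translate([323, -622, 0]) stool();
translate([323, 1016, 0]) stool();
translate([-644, 197, 0]) stool();
translate([1290, 197, 0]) stool();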